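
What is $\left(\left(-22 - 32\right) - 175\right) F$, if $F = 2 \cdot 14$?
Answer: $-6412$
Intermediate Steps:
$F = 28$
$\left(\left(-22 - 32\right) - 175\right) F = \left(\left(-22 - 32\right) - 175\right) 28 = \left(-54 - 175\right) 28 = \left(-229\right) 28 = -6412$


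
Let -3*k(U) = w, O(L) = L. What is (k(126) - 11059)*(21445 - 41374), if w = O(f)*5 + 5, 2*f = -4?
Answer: 220361596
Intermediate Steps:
f = -2 (f = (½)*(-4) = -2)
w = -5 (w = -2*5 + 5 = -10 + 5 = -5)
k(U) = 5/3 (k(U) = -⅓*(-5) = 5/3)
(k(126) - 11059)*(21445 - 41374) = (5/3 - 11059)*(21445 - 41374) = -33172/3*(-19929) = 220361596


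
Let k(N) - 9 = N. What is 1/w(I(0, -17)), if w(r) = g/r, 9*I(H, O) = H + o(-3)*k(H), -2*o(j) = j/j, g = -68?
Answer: 1/136 ≈ 0.0073529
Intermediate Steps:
o(j) = -1/2 (o(j) = -j/(2*j) = -1/2*1 = -1/2)
k(N) = 9 + N
I(H, O) = -1/2 + H/18 (I(H, O) = (H - (9 + H)/2)/9 = (H + (-9/2 - H/2))/9 = (-9/2 + H/2)/9 = -1/2 + H/18)
w(r) = -68/r
1/w(I(0, -17)) = 1/(-68/(-1/2 + (1/18)*0)) = 1/(-68/(-1/2 + 0)) = 1/(-68/(-1/2)) = 1/(-68*(-2)) = 1/136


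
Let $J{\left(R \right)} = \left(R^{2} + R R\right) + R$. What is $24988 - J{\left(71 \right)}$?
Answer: $14835$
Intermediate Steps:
$J{\left(R \right)} = R + 2 R^{2}$ ($J{\left(R \right)} = \left(R^{2} + R^{2}\right) + R = 2 R^{2} + R = R + 2 R^{2}$)
$24988 - J{\left(71 \right)} = 24988 - 71 \left(1 + 2 \cdot 71\right) = 24988 - 71 \left(1 + 142\right) = 24988 - 71 \cdot 143 = 24988 - 10153 = 14835$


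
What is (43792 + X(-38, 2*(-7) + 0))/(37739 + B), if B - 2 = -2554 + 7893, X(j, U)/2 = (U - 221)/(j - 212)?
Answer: 364949/359000 ≈ 1.0166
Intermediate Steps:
X(j, U) = 2*(-221 + U)/(-212 + j) (X(j, U) = 2*((U - 221)/(j - 212)) = 2*((-221 + U)/(-212 + j)) = 2*(-221 + U)/(-212 + j))
B = 5341 (B = 2 + (-2554 + 7893) = 2 + 5339 = 5341)
(43792 + X(-38, 2*(-7) + 0))/(37739 + B) = (43792 + 2*(-221 + (2*(-7) + 0))/(-212 - 38))/(37739 + 5341) = (43792 + 2*(-221 + (-14 + 0))/(-250))/43080 = (43792 + 2*(-1/250)*(-221 - 14))*(1/43080) = (43792 + 2*(-1/250)*(-235))*(1/43080) = (43792 + 47/25)*(1/43080) = (1094847/25)*(1/43080) = 364949/359000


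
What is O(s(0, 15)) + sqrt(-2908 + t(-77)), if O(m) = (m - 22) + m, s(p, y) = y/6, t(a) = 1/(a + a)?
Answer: -17 + I*sqrt(68966282)/154 ≈ -17.0 + 53.926*I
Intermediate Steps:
t(a) = 1/(2*a)
s(p, y) = y/6 (s(p, y) = y*(1/6) = y/6)
O(m) = -22 + 2*m (O(m) = (-22 + m) + m = -22 + 2*m)
O(s(0, 15)) + sqrt(-2908 + t(-77)) = (-22 + 2*((1/6)*15)) + sqrt(-2908 + (1/2)/(-77)) = (-22 + 2*(5/2)) + sqrt(-2908 + (1/2)*(-1/77)) = (-22 + 5) + sqrt(-2908 - 1/154) = -17 + sqrt(-447833/154) = -17 + I*sqrt(68966282)/154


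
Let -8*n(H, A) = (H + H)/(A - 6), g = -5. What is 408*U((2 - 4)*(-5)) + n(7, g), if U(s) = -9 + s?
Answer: 17959/44 ≈ 408.16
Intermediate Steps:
n(H, A) = -H/(4*(-6 + A)) (n(H, A) = -(H + H)/(8*(A - 6)) = -2*H/(8*(-6 + A)) = -H/(4*(-6 + A)))
408*U((2 - 4)*(-5)) + n(7, g) = 408*(-9 + (2 - 4)*(-5)) - 1*7/(-24 + 4*(-5)) = 408*(-9 - 2*(-5)) - 1*7/(-24 - 20) = 408*(-9 + 10) - 1*7/(-44) = 408*1 - 1*7*(-1/44) = 408 + 7/44 = 17959/44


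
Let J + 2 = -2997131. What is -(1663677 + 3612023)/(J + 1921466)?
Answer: 5275700/1075667 ≈ 4.9046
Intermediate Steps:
J = -2997133 (J = -2 - 2997131 = -2997133)
-(1663677 + 3612023)/(J + 1921466) = -(1663677 + 3612023)/(-2997133 + 1921466) = -5275700/(-1075667) = -5275700*(-1)/1075667 = -1*(-5275700/1075667) = 5275700/1075667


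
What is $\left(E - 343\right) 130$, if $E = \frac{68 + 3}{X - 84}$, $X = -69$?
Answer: $- \frac{6831500}{153} \approx -44650.0$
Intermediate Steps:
$E = - \frac{71}{153}$ ($E = \frac{68 + 3}{-69 - 84} = \frac{71}{-153} = 71 \left(- \frac{1}{153}\right) = - \frac{71}{153} \approx -0.46405$)
$\left(E - 343\right) 130 = \left(- \frac{71}{153} - 343\right) 130 = \left(- \frac{52550}{153}\right) 130 = - \frac{6831500}{153}$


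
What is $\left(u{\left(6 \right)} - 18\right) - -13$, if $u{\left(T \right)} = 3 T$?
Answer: $13$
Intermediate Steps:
$\left(u{\left(6 \right)} - 18\right) - -13 = \left(3 \cdot 6 - 18\right) - -13 = \left(18 - 18\right) + 13 = 0 + 13 = 13$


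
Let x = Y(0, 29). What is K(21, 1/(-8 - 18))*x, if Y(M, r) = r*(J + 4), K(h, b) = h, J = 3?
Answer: 4263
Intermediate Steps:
Y(M, r) = 7*r (Y(M, r) = r*(3 + 4) = r*7 = 7*r)
x = 203 (x = 7*29 = 203)
K(21, 1/(-8 - 18))*x = 21*203 = 4263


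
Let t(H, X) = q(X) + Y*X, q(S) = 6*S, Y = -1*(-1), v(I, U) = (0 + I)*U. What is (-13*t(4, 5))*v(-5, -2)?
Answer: -4550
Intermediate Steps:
v(I, U) = I*U
Y = 1
t(H, X) = 7*X (t(H, X) = 6*X + 1*X = 6*X + X = 7*X)
(-13*t(4, 5))*v(-5, -2) = (-91*5)*(-5*(-2)) = -13*35*10 = -455*10 = -4550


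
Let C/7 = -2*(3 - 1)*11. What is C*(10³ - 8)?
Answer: -305536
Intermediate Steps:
C = -308 (C = 7*(-2*(3 - 1)*11) = 7*(-2*2*11) = 7*(-4*11) = 7*(-44) = -308)
C*(10³ - 8) = -308*(10³ - 8) = -308*(1000 - 8) = -308*992 = -305536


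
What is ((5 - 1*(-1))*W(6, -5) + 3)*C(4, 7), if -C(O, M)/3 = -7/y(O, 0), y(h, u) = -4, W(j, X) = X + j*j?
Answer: -3969/4 ≈ -992.25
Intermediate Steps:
W(j, X) = X + j**2
C(O, M) = -21/4 (C(O, M) = -(-21)/(-4) = -(-21)*(-1)/4 = -3*7/4 = -21/4)
((5 - 1*(-1))*W(6, -5) + 3)*C(4, 7) = ((5 - 1*(-1))*(-5 + 6**2) + 3)*(-21/4) = ((5 + 1)*(-5 + 36) + 3)*(-21/4) = (6*31 + 3)*(-21/4) = (186 + 3)*(-21/4) = 189*(-21/4) = -3969/4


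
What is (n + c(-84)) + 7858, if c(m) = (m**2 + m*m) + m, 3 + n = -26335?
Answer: -4452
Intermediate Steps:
n = -26338 (n = -3 - 26335 = -26338)
c(m) = m + 2*m**2 (c(m) = (m**2 + m**2) + m = 2*m**2 + m = m + 2*m**2)
(n + c(-84)) + 7858 = (-26338 - 84*(1 + 2*(-84))) + 7858 = (-26338 - 84*(1 - 168)) + 7858 = (-26338 - 84*(-167)) + 7858 = (-26338 + 14028) + 7858 = -12310 + 7858 = -4452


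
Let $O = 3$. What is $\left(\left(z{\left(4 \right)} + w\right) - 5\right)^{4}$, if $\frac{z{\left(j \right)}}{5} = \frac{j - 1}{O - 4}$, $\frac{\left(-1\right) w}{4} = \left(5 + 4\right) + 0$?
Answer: $9834496$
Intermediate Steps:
$w = -36$ ($w = - 4 \left(\left(5 + 4\right) + 0\right) = - 4 \left(9 + 0\right) = \left(-4\right) 9 = -36$)
$z{\left(j \right)} = 5 - 5 j$ ($z{\left(j \right)} = 5 \frac{j - 1}{3 - 4} = 5 \frac{-1 + j}{-1} = 5 \left(-1 + j\right) \left(-1\right) = 5 \left(1 - j\right) = 5 - 5 j$)
$\left(\left(z{\left(4 \right)} + w\right) - 5\right)^{4} = \left(\left(\left(5 - 20\right) - 36\right) - 5\right)^{4} = \left(\left(-15 - 36\right) - 5\right)^{4} = \left(-51 - 5\right)^{4} = \left(-56\right)^{4} = 9834496$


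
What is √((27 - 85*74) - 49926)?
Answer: I*√56189 ≈ 237.04*I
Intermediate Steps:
√((27 - 85*74) - 49926) = √((27 - 6290) - 49926) = √(-6263 - 49926) = √(-56189) = I*√56189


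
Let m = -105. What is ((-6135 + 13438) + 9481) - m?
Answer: 16889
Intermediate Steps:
((-6135 + 13438) + 9481) - m = ((-6135 + 13438) + 9481) - 1*(-105) = (7303 + 9481) + 105 = 16784 + 105 = 16889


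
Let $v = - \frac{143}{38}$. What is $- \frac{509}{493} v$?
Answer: $\frac{72787}{18734} \approx 3.8853$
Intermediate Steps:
$v = - \frac{143}{38}$ ($v = \left(-143\right) \frac{1}{38} = - \frac{143}{38} \approx -3.7632$)
$- \frac{509}{493} v = - \frac{509}{493} \left(- \frac{143}{38}\right) = \left(-509\right) \frac{1}{493} \left(- \frac{143}{38}\right) = \left(- \frac{509}{493}\right) \left(- \frac{143}{38}\right) = \frac{72787}{18734}$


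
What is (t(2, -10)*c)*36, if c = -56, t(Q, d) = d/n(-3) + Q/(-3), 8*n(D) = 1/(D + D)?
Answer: -966336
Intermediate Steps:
n(D) = 1/(16*D) (n(D) = 1/(8*(D + D)) = 1/(8*((2*D))) = (1/(2*D))/8 = 1/(16*D))
t(Q, d) = -48*d - Q/3 (t(Q, d) = d/(((1/16)/(-3))) + Q/(-3) = d/(((1/16)*(-⅓))) + Q*(-⅓) = d/(-1/48) - Q/3 = d*(-48) - Q/3 = -48*d - Q/3)
(t(2, -10)*c)*36 = ((-48*(-10) - ⅓*2)*(-56))*36 = ((480 - ⅔)*(-56))*36 = ((1438/3)*(-56))*36 = -80528/3*36 = -966336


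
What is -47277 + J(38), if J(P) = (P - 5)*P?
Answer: -46023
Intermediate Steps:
J(P) = P*(-5 + P) (J(P) = (-5 + P)*P = P*(-5 + P))
-47277 + J(38) = -47277 + 38*(-5 + 38) = -47277 + 38*33 = -47277 + 1254 = -46023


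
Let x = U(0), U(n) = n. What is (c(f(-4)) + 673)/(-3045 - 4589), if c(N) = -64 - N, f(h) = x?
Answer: -609/7634 ≈ -0.079775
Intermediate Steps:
x = 0
f(h) = 0
(c(f(-4)) + 673)/(-3045 - 4589) = ((-64 - 1*0) + 673)/(-3045 - 4589) = ((-64 + 0) + 673)/(-7634) = (-64 + 673)*(-1/7634) = 609*(-1/7634) = -609/7634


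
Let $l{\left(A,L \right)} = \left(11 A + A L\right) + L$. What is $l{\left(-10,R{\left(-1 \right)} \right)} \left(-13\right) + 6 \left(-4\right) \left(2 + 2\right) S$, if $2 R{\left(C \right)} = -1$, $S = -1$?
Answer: $\frac{2935}{2} \approx 1467.5$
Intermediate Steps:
$R{\left(C \right)} = - \frac{1}{2}$ ($R{\left(C \right)} = \frac{1}{2} \left(-1\right) = - \frac{1}{2}$)
$l{\left(A,L \right)} = L + 11 A + A L$
$l{\left(-10,R{\left(-1 \right)} \right)} \left(-13\right) + 6 \left(-4\right) \left(2 + 2\right) S = \left(- \frac{1}{2} + 11 \left(-10\right) - -5\right) \left(-13\right) + 6 \left(-4\right) \left(2 + 2\right) \left(-1\right) = \left(- \frac{1}{2} - 110 + 5\right) \left(-13\right) - 24 \cdot 4 \left(-1\right) = \left(- \frac{211}{2}\right) \left(-13\right) - -96 = \frac{2743}{2} + 96 = \frac{2935}{2}$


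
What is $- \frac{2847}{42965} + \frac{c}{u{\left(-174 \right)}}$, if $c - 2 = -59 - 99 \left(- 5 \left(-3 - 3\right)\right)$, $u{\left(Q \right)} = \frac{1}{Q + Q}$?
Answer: $\frac{3481473561}{3305} \approx 1.0534 \cdot 10^{6}$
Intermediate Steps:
$u{\left(Q \right)} = \frac{1}{2 Q}$
$c = -3027$ ($c = 2 - \left(59 + 99 \left(- 5 \left(-3 - 3\right)\right)\right) = 2 - \left(59 + 99 \left(\left(-5\right) \left(-6\right)\right)\right) = 2 - 3029 = -3027$)
$- \frac{2847}{42965} + \frac{c}{u{\left(-174 \right)}} = - \frac{2847}{42965} - \frac{3027}{\frac{1}{2} \frac{1}{-174}} = \left(-2847\right) \frac{1}{42965} - \frac{3027}{\frac{1}{2} \left(- \frac{1}{174}\right)} = - \frac{219}{3305} - \frac{3027}{- \frac{1}{348}} = - \frac{219}{3305} - -1053396 = - \frac{219}{3305} + 1053396 = \frac{3481473561}{3305}$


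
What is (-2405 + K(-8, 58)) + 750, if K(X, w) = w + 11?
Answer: -1586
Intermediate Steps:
K(X, w) = 11 + w
(-2405 + K(-8, 58)) + 750 = (-2405 + (11 + 58)) + 750 = (-2405 + 69) + 750 = -2336 + 750 = -1586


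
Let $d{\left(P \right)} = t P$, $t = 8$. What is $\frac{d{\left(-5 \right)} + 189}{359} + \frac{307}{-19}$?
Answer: $- \frac{107382}{6821} \approx -15.743$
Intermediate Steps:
$d{\left(P \right)} = 8 P$
$\frac{d{\left(-5 \right)} + 189}{359} + \frac{307}{-19} = \frac{8 \left(-5\right) + 189}{359} + \frac{307}{-19} = \left(-40 + 189\right) \frac{1}{359} + 307 \left(- \frac{1}{19}\right) = 149 \cdot \frac{1}{359} - \frac{307}{19} = \frac{149}{359} - \frac{307}{19} = - \frac{107382}{6821}$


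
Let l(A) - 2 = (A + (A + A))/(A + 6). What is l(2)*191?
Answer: 2101/4 ≈ 525.25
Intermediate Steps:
l(A) = 2 + 3*A/(6 + A) (l(A) = 2 + (A + (A + A))/(A + 6) = 2 + (A + 2*A)/(6 + A) = 2 + (3*A)/(6 + A) = 2 + 3*A/(6 + A))
l(2)*191 = ((12 + 5*2)/(6 + 2))*191 = ((12 + 10)/8)*191 = ((1/8)*22)*191 = (11/4)*191 = 2101/4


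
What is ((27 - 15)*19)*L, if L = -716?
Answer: -163248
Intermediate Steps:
((27 - 15)*19)*L = ((27 - 15)*19)*(-716) = (12*19)*(-716) = 228*(-716) = -163248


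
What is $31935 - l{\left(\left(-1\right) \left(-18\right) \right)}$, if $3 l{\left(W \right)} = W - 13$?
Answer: $\frac{95800}{3} \approx 31933.0$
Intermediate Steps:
$l{\left(W \right)} = - \frac{13}{3} + \frac{W}{3}$ ($l{\left(W \right)} = \frac{W - 13}{3} = \frac{-13 + W}{3} = - \frac{13}{3} + \frac{W}{3}$)
$31935 - l{\left(\left(-1\right) \left(-18\right) \right)} = 31935 - \left(- \frac{13}{3} + \frac{\left(-1\right) \left(-18\right)}{3}\right) = 31935 - \left(- \frac{13}{3} + \frac{1}{3} \cdot 18\right) = 31935 - \left(- \frac{13}{3} + 6\right) = 31935 - \frac{5}{3} = \frac{95800}{3}$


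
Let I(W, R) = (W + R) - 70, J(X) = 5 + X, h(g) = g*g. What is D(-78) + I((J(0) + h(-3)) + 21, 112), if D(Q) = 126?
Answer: 203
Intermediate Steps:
h(g) = g²
I(W, R) = -70 + R + W (I(W, R) = (R + W) - 70 = -70 + R + W)
D(-78) + I((J(0) + h(-3)) + 21, 112) = 126 + (-70 + 112 + (((5 + 0) + (-3)²) + 21)) = 126 + (-70 + 112 + ((5 + 9) + 21)) = 126 + (-70 + 112 + (14 + 21)) = 126 + (-70 + 112 + 35) = 126 + 77 = 203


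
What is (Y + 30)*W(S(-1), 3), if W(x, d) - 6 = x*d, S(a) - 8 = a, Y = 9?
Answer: 1053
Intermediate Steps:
S(a) = 8 + a
W(x, d) = 6 + d*x (W(x, d) = 6 + x*d = 6 + d*x)
(Y + 30)*W(S(-1), 3) = (9 + 30)*(6 + 3*(8 - 1)) = 39*(6 + 3*7) = 39*(6 + 21) = 39*27 = 1053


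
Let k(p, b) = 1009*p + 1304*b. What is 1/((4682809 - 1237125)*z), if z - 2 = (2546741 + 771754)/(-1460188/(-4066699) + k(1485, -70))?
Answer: 5722192622603/85934344354953451324 ≈ 6.6588e-8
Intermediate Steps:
z = 24939705543211/5722192622603 (z = 2 + (2546741 + 771754)/(-1460188/(-4066699) + (1009*1485 + 1304*(-70))) = 2 + 3318495/(-1460188*(-1/4066699) + (1498365 - 91280)) = 2 + 3318495/(1460188/4066699 + 1407085) = 2 + 3318495/(5722192622603/4066699) = 2 + 3318495*(4066699/5722192622603) = 2 + 13495320298005/5722192622603 = 24939705543211/5722192622603 ≈ 4.3584)
1/((4682809 - 1237125)*z) = 1/((4682809 - 1237125)*(24939705543211/5722192622603)) = (5722192622603/24939705543211)/3445684 = (1/3445684)*(5722192622603/24939705543211) = 5722192622603/85934344354953451324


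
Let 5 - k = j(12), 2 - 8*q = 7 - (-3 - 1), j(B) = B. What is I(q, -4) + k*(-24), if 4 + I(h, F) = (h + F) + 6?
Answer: 1319/8 ≈ 164.88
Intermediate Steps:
q = -9/8 (q = ¼ - (7 - (-3 - 1))/8 = ¼ - (7 - 1*(-4))/8 = ¼ - (7 + 4)/8 = ¼ - ⅛*11 = ¼ - 11/8 = -9/8 ≈ -1.1250)
I(h, F) = 2 + F + h (I(h, F) = -4 + ((h + F) + 6) = -4 + ((F + h) + 6) = -4 + (6 + F + h) = 2 + F + h)
k = -7 (k = 5 - 1*12 = 5 - 12 = -7)
I(q, -4) + k*(-24) = (2 - 4 - 9/8) - 7*(-24) = -25/8 + 168 = 1319/8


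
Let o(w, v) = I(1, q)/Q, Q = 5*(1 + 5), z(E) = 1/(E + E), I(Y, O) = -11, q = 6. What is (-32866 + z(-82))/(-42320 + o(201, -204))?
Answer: 80850375/104108102 ≈ 0.77660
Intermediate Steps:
z(E) = 1/(2*E)
Q = 30 (Q = 5*6 = 30)
o(w, v) = -11/30
(-32866 + z(-82))/(-42320 + o(201, -204)) = (-32866 + (1/2)/(-82))/(-42320 - 11/30) = (-32866 + (1/2)*(-1/82))/(-1269611/30) = (-32866 - 1/164)*(-30/1269611) = -5390025/164*(-30/1269611) = 80850375/104108102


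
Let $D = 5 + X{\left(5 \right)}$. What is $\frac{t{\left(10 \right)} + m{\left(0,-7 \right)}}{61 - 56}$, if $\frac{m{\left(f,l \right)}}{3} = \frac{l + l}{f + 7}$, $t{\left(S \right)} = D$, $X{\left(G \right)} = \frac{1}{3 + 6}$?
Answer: $- \frac{8}{45} \approx -0.17778$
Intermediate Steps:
$X{\left(G \right)} = \frac{1}{9}$
$D = \frac{46}{9}$ ($D = 5 + \frac{1}{9} = \frac{46}{9} \approx 5.1111$)
$t{\left(S \right)} = \frac{46}{9}$
$m{\left(f,l \right)} = \frac{6 l}{7 + f}$ ($m{\left(f,l \right)} = 3 \frac{l + l}{f + 7} = 3 \frac{2 l}{7 + f} = \frac{6 l}{7 + f}$)
$\frac{t{\left(10 \right)} + m{\left(0,-7 \right)}}{61 - 56} = \frac{\frac{46}{9} + 6 \left(-7\right) \frac{1}{7 + 0}}{61 - 56} = \frac{\frac{46}{9} + 6 \left(-7\right) \frac{1}{7}}{5} = \frac{\frac{46}{9} - 6}{5} = \frac{1}{5} \left(- \frac{8}{9}\right) = - \frac{8}{45}$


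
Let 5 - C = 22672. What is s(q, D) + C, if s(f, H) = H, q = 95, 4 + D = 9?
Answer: -22662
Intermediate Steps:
D = 5 (D = -4 + 9 = 5)
C = -22667 (C = 5 - 1*22672 = 5 - 22672 = -22667)
s(q, D) + C = 5 - 22667 = -22662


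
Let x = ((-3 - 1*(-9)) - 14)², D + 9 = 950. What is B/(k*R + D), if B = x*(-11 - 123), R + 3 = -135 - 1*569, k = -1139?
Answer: -4288/403107 ≈ -0.010637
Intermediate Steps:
D = 941 (D = -9 + 950 = 941)
R = -707 (R = -3 + (-135 - 1*569) = -3 + (-135 - 569) = -3 - 704 = -707)
x = 64 (x = ((-3 + 9) - 14)² = (6 - 14)² = (-8)² = 64)
B = -8576 (B = 64*(-11 - 123) = 64*(-134) = -8576)
B/(k*R + D) = -8576/(-1139*(-707) + 941) = -8576/(805273 + 941) = -8576/806214 = -8576*1/806214 = -4288/403107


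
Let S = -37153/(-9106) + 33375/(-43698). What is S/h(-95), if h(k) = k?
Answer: -109966587/3150152405 ≈ -0.034908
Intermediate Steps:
S = 109966587/33159499 (S = -37153*(-1/9106) + 33375*(-1/43698) = 37153/9106 - 11125/14566 = 109966587/33159499 ≈ 3.3163)
S/h(-95) = (109966587/33159499)/(-95) = (109966587/33159499)*(-1/95) = -109966587/3150152405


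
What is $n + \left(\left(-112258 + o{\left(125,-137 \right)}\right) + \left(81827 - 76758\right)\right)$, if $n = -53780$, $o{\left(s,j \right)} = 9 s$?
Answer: $-159844$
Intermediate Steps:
$n + \left(\left(-112258 + o{\left(125,-137 \right)}\right) + \left(81827 - 76758\right)\right) = -53780 + \left(\left(-112258 + 9 \cdot 125\right) + \left(81827 - 76758\right)\right) = -53780 + \left(\left(-112258 + 1125\right) + \left(81827 - 76758\right)\right) = -53780 + \left(-111133 + 5069\right) = -53780 - 106064 = -159844$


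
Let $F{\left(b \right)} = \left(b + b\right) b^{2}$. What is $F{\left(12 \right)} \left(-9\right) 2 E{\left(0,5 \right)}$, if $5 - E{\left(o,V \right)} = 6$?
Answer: $62208$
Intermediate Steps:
$E{\left(o,V \right)} = -1$ ($E{\left(o,V \right)} = 5 - 6 = -1$)
$F{\left(b \right)} = 2 b^{3}$ ($F{\left(b \right)} = 2 b b^{2} = 2 b^{3}$)
$F{\left(12 \right)} \left(-9\right) 2 E{\left(0,5 \right)} = 2 \cdot 12^{3} \left(-9\right) 2 \left(-1\right) = 2 \cdot 1728 \left(\left(-18\right) \left(-1\right)\right) = 3456 \cdot 18 = 62208$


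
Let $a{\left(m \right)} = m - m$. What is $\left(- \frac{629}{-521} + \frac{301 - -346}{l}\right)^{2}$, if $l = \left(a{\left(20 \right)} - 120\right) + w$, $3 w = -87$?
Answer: $\frac{59227009956}{6026261641} \approx 9.8282$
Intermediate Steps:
$a{\left(m \right)} = 0$
$w = -29$ ($w = \frac{1}{3} \left(-87\right) = -29$)
$l = -149$ ($l = \left(0 - 120\right) - 29 = -120 - 29 = -149$)
$\left(- \frac{629}{-521} + \frac{301 - -346}{l}\right)^{2} = \left(- \frac{629}{-521} + \frac{301 - -346}{-149}\right)^{2} = \left(\left(-629\right) \left(- \frac{1}{521}\right) + \left(301 + 346\right) \left(- \frac{1}{149}\right)\right)^{2} = \left(\frac{629}{521} + 647 \left(- \frac{1}{149}\right)\right)^{2} = \left(\frac{629}{521} - \frac{647}{149}\right)^{2} = \left(- \frac{243366}{77629}\right)^{2} = \frac{59227009956}{6026261641}$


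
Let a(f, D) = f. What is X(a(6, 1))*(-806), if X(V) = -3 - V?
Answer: 7254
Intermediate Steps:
X(a(6, 1))*(-806) = (-3 - 1*6)*(-806) = (-3 - 6)*(-806) = -9*(-806) = 7254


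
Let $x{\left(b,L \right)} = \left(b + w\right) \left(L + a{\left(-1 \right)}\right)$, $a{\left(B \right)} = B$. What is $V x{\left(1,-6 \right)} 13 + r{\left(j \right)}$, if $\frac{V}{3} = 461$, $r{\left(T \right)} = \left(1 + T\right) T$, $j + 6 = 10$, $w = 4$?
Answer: $-629245$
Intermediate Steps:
$j = 4$ ($j = -6 + 10 = 4$)
$x{\left(b,L \right)} = \left(-1 + L\right) \left(4 + b\right)$ ($x{\left(b,L \right)} = \left(b + 4\right) \left(L - 1\right) = \left(4 + b\right) \left(-1 + L\right) = \left(-1 + L\right) \left(4 + b\right)$)
$r{\left(T \right)} = T \left(1 + T\right)$
$V = 1383$ ($V = 3 \cdot 461 = 1383$)
$V x{\left(1,-6 \right)} 13 + r{\left(j \right)} = 1383 \left(-4 - 1 + 4 \left(-6\right) - 6\right) 13 + 4 \left(1 + 4\right) = 1383 \left(-4 - 1 - 24 - 6\right) 13 + 4 \cdot 5 = 1383 \left(\left(-35\right) 13\right) + 20 = 1383 \left(-455\right) + 20 = -629265 + 20 = -629245$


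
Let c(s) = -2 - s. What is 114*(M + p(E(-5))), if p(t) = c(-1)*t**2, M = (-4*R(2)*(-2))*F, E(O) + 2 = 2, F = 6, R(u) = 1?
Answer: 5472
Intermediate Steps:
E(O) = 0 (E(O) = -2 + 2 = 0)
M = 48 (M = (-4*1*(-2))*6 = -4*(-2)*6 = 8*6 = 48)
p(t) = -t**2 (p(t) = (-2 - 1*(-1))*t**2 = (-2 + 1)*t**2 = -t**2)
114*(M + p(E(-5))) = 114*(48 - 1*0**2) = 114*(48 - 1*0) = 114*(48 + 0) = 114*48 = 5472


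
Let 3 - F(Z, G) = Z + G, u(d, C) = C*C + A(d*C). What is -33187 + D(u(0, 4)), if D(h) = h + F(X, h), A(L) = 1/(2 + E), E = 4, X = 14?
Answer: -33198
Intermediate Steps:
A(L) = ⅙ (A(L) = 1/(2 + 4) = 1/6 = ⅙)
u(d, C) = ⅙ + C² (u(d, C) = C*C + ⅙ = C² + ⅙ = ⅙ + C²)
F(Z, G) = 3 - G - Z (F(Z, G) = 3 - (Z + G) = 3 - (G + Z) = 3 + (-G - Z) = 3 - G - Z)
D(h) = -11 (D(h) = h + (3 - h - 1*14) = h + (3 - h - 14) = h + (-11 - h) = -11)
-33187 + D(u(0, 4)) = -33187 - 11 = -33198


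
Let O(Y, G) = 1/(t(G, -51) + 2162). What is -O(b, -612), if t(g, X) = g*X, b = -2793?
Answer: -1/33374 ≈ -2.9963e-5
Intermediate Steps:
t(g, X) = X*g
O(Y, G) = 1/(2162 - 51*G) (O(Y, G) = 1/(-51*G + 2162) = 1/(2162 - 51*G))
-O(b, -612) = -(-1)/(-2162 + 51*(-612)) = -(-1)/(-2162 - 31212) = -(-1)/(-33374) = -(-1)*(-1)/33374 = -1*1/33374 = -1/33374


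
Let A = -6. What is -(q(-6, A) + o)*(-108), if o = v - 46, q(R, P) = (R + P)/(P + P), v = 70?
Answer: 2700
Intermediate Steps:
q(R, P) = (P + R)/(2*P) (q(R, P) = (P + R)/((2*P)) = (P + R)*(1/(2*P)) = (P + R)/(2*P))
o = 24 (o = 70 - 46 = 24)
-(q(-6, A) + o)*(-108) = -((½)*(-6 - 6)/(-6) + 24)*(-108) = -((½)*(-⅙)*(-12) + 24)*(-108) = -(1 + 24)*(-108) = -25*(-108) = -1*(-2700) = 2700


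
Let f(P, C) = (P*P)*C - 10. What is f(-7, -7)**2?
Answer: 124609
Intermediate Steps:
f(P, C) = -10 + C*P**2 (f(P, C) = P**2*C - 10 = C*P**2 - 10 = -10 + C*P**2)
f(-7, -7)**2 = (-10 - 7*(-7)**2)**2 = (-10 - 7*49)**2 = (-10 - 343)**2 = (-353)**2 = 124609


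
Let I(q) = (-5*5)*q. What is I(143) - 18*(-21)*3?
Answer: -2441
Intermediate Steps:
I(q) = -25*q
I(143) - 18*(-21)*3 = -25*143 - 18*(-21)*3 = -3575 + 378*3 = -3575 + 1134 = -2441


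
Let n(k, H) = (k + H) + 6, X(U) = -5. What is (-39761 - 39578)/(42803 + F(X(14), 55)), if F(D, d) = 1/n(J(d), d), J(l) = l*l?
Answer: -244840154/132090059 ≈ -1.8536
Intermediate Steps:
J(l) = l²
n(k, H) = 6 + H + k (n(k, H) = (H + k) + 6 = 6 + H + k)
F(D, d) = 1/(6 + d + d²)
(-39761 - 39578)/(42803 + F(X(14), 55)) = (-39761 - 39578)/(42803 + 1/(6 + 55 + 55²)) = -79339/(42803 + 1/(6 + 55 + 3025)) = -79339/(42803 + 1/3086) = -79339/132090059/3086 = -79339*3086/132090059 = -244840154/132090059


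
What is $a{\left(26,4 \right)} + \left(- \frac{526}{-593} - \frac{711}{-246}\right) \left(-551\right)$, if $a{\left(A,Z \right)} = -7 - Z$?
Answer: $- \frac{101738709}{48626} \approx -2092.3$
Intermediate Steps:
$a{\left(26,4 \right)} + \left(- \frac{526}{-593} - \frac{711}{-246}\right) \left(-551\right) = \left(-7 - 4\right) + \left(- \frac{526}{-593} - \frac{711}{-246}\right) \left(-551\right) = \left(-7 - 4\right) + \left(\left(-526\right) \left(- \frac{1}{593}\right) - - \frac{237}{82}\right) \left(-551\right) = -11 + \left(\frac{526}{593} + \frac{237}{82}\right) \left(-551\right) = -11 + \frac{183673}{48626} \left(-551\right) = -11 - \frac{101203823}{48626} = - \frac{101738709}{48626}$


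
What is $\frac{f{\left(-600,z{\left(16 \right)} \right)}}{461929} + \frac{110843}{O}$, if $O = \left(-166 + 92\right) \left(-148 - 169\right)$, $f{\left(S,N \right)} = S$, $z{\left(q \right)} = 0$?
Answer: $\frac{51187521347}{10835930482} \approx 4.7239$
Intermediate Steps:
$O = 23458$ ($O = - 74 \left(-148 - 169\right) = \left(-74\right) \left(-317\right) = 23458$)
$\frac{f{\left(-600,z{\left(16 \right)} \right)}}{461929} + \frac{110843}{O} = - \frac{600}{461929} + \frac{110843}{23458} = \frac{51187521347}{10835930482}$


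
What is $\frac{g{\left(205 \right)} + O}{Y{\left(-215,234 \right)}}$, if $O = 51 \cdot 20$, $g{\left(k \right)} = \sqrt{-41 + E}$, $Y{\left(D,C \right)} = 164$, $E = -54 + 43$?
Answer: $\frac{255}{41} + \frac{i \sqrt{13}}{82} \approx 6.2195 + 0.04397 i$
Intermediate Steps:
$E = -11$
$g{\left(k \right)} = 2 i \sqrt{13}$ ($g{\left(k \right)} = \sqrt{-41 - 11} = \sqrt{-52} = 2 i \sqrt{13}$)
$O = 1020$
$\frac{g{\left(205 \right)} + O}{Y{\left(-215,234 \right)}} = \frac{2 i \sqrt{13} + 1020}{164} = \left(1020 + 2 i \sqrt{13}\right) \frac{1}{164} = \frac{255}{41} + \frac{i \sqrt{13}}{82}$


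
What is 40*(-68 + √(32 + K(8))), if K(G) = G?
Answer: -2720 + 80*√10 ≈ -2467.0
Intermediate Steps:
40*(-68 + √(32 + K(8))) = 40*(-68 + √(32 + 8)) = 40*(-68 + √40) = 40*(-68 + 2*√10) = -2720 + 80*√10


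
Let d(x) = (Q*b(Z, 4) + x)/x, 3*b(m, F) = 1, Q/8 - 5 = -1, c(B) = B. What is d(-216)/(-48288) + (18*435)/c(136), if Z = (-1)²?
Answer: 3828210971/66492576 ≈ 57.573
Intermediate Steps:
Q = 32 (Q = 40 + 8*(-1) = 40 - 8 = 32)
Z = 1
b(m, F) = ⅓ (b(m, F) = (⅓)*1 = ⅓)
d(x) = (32/3 + x)/x (d(x) = (32*(⅓) + x)/x = (32/3 + x)/x)
d(-216)/(-48288) + (18*435)/c(136) = ((32/3 - 216)/(-216))/(-48288) + (18*435)/136 = -1/216*(-616/3)*(-1/48288) + 7830*(1/136) = (77/81)*(-1/48288) + 3915/68 = -77/3911328 + 3915/68 = 3828210971/66492576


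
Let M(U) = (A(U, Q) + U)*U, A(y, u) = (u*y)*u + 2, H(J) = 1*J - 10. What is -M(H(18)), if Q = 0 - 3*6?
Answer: -20816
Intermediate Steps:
H(J) = -10 + J (H(J) = J - 10 = -10 + J)
Q = -18 (Q = 0 - 18 = -18)
A(y, u) = 2 + y*u² (A(y, u) = y*u² + 2 = 2 + y*u²)
M(U) = U*(2 + 325*U) (M(U) = ((2 + U*(-18)²) + U)*U = ((2 + U*324) + U)*U = ((2 + 324*U) + U)*U = (2 + 325*U)*U = U*(2 + 325*U))
-M(H(18)) = -(-10 + 18)*(2 + 325*(-10 + 18)) = -8*(2 + 325*8) = -8*(2 + 2600) = -8*2602 = -1*20816 = -20816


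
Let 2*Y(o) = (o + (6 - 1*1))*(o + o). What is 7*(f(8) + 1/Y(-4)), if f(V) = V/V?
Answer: 21/4 ≈ 5.2500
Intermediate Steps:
f(V) = 1
Y(o) = o*(5 + o) (Y(o) = ((o + (6 - 1*1))*(o + o))/2 = ((o + (6 - 1))*(2*o))/2 = ((o + 5)*(2*o))/2 = ((5 + o)*(2*o))/2 = (2*o*(5 + o))/2 = o*(5 + o))
7*(f(8) + 1/Y(-4)) = 7*(1 + 1/(-4*(5 - 4))) = 7*(1 + 1/(-4*1)) = 7*(1 + 1/(-4)) = 7*(1 - 1/4) = 7*(3/4) = 21/4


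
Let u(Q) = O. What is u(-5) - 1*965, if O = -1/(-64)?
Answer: -61759/64 ≈ -964.98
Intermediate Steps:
O = 1/64 (O = -1*(-1/64) = 1/64 ≈ 0.015625)
u(Q) = 1/64
u(-5) - 1*965 = 1/64 - 1*965 = 1/64 - 965 = -61759/64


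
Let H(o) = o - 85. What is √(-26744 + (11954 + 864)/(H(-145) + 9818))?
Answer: I*√2126683542/282 ≈ 163.53*I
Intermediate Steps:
H(o) = -85 + o
√(-26744 + (11954 + 864)/(H(-145) + 9818)) = √(-26744 + (11954 + 864)/((-85 - 145) + 9818)) = √(-26744 + 12818/(-230 + 9818)) = √(-26744 + 12818/9588) = √(-26744 + 12818*(1/9588)) = √(-26744 + 377/282) = √(-7541431/282) = I*√2126683542/282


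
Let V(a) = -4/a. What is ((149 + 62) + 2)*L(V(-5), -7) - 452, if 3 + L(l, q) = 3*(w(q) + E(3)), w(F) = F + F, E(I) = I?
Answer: -8120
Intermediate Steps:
w(F) = 2*F
L(l, q) = 6 + 6*q (L(l, q) = -3 + 3*(2*q + 3) = -3 + 3*(3 + 2*q) = -3 + (9 + 6*q) = 6 + 6*q)
((149 + 62) + 2)*L(V(-5), -7) - 452 = ((149 + 62) + 2)*(6 + 6*(-7)) - 452 = (211 + 2)*(6 - 42) - 452 = 213*(-36) - 452 = -7668 - 452 = -8120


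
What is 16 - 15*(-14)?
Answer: 226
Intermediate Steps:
16 - 15*(-14) = 16 + 210 = 226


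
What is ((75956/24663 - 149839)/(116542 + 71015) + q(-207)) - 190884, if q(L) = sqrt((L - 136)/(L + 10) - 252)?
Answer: -882979305662545/4625718291 + I*sqrt(9712297)/197 ≈ -1.9088e+5 + 15.82*I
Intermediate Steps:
q(L) = sqrt(-252 + (-136 + L)/(10 + L)) (q(L) = sqrt((-136 + L)/(10 + L) - 252) = sqrt(-252 + (-136 + L)/(10 + L)))
((75956/24663 - 149839)/(116542 + 71015) + q(-207)) - 190884 = ((75956/24663 - 149839)/(116542 + 71015) + sqrt((-2656 - 251*(-207))/(10 - 207))) - 190884 = ((75956*(1/24663) - 149839)/187557 + sqrt((-2656 + 51957)/(-197))) - 190884 = ((75956/24663 - 149839)*(1/187557) + sqrt(-1/197*49301)) - 190884 = (-3695403301/24663*1/187557 + sqrt(-49301/197)) - 190884 = (-3695403301/4625718291 + I*sqrt(9712297)/197) - 190884 = -882979305662545/4625718291 + I*sqrt(9712297)/197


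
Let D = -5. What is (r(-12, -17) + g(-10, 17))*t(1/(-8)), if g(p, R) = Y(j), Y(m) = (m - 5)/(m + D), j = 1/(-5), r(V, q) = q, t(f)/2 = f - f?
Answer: 0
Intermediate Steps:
t(f) = 0 (t(f) = 2*(f - f) = 2*0 = 0)
j = -⅕ (j = 1*(-⅕) = -⅕ ≈ -0.20000)
Y(m) = 1 (Y(m) = (m - 5)/(m - 5) = (-5 + m)/(-5 + m) = 1)
g(p, R) = 1
(r(-12, -17) + g(-10, 17))*t(1/(-8)) = (-17 + 1)*0 = -16*0 = 0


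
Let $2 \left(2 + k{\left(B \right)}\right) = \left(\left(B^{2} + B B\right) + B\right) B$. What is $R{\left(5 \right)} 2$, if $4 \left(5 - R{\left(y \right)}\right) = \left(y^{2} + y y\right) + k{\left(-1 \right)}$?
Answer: $- \frac{55}{4} \approx -13.75$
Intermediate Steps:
$k{\left(B \right)} = -2 + \frac{B \left(B + 2 B^{2}\right)}{2}$ ($k{\left(B \right)} = -2 + \frac{\left(\left(B^{2} + B B\right) + B\right) B}{2} = -2 + \frac{\left(\left(B^{2} + B^{2}\right) + B\right) B}{2} = -2 + \frac{\left(2 B^{2} + B\right) B}{2} = -2 + \frac{\left(B + 2 B^{2}\right) B}{2} = -2 + \frac{B \left(B + 2 B^{2}\right)}{2}$)
$R{\left(y \right)} = \frac{45}{8} - \frac{y^{2}}{2}$ ($R{\left(y \right)} = 5 - \frac{\left(y^{2} + y y\right) + \left(-2 + \left(-1\right)^{3} + \frac{\left(-1\right)^{2}}{2}\right)}{4} = 5 - \frac{\left(y^{2} + y^{2}\right) - \frac{5}{2}}{4} = 5 - \frac{2 y^{2} - \frac{5}{2}}{4} = 5 - \frac{- \frac{5}{2} + 2 y^{2}}{4} = 5 - \left(- \frac{5}{8} + \frac{y^{2}}{2}\right) = \frac{45}{8} - \frac{y^{2}}{2}$)
$R{\left(5 \right)} 2 = \left(\frac{45}{8} - \frac{5^{2}}{2}\right) 2 = \left(\frac{45}{8} - \frac{25}{2}\right) 2 = \left(- \frac{55}{8}\right) 2 = - \frac{55}{4}$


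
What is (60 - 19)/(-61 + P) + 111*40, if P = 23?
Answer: 168679/38 ≈ 4438.9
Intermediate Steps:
(60 - 19)/(-61 + P) + 111*40 = (60 - 19)/(-61 + 23) + 111*40 = 41/(-38) + 4440 = 41*(-1/38) + 4440 = -41/38 + 4440 = 168679/38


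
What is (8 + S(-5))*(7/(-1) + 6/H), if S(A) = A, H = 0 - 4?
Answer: -51/2 ≈ -25.500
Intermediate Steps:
H = -4
(8 + S(-5))*(7/(-1) + 6/H) = (8 - 5)*(7/(-1) + 6/(-4)) = 3*(7*(-1) + 6*(-¼)) = 3*(-7 - 3/2) = 3*(-17/2) = -51/2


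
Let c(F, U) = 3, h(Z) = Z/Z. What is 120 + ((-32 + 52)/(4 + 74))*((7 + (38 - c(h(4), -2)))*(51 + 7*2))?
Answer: 820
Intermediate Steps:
h(Z) = 1
120 + ((-32 + 52)/(4 + 74))*((7 + (38 - c(h(4), -2)))*(51 + 7*2)) = 120 + ((-32 + 52)/(4 + 74))*((7 + (38 - 1*3))*(51 + 7*2)) = 120 + (20/78)*((7 + (38 - 3))*(51 + 14)) = 120 + (20*(1/78))*((7 + 35)*65) = 120 + 10*(42*65)/39 = 120 + (10/39)*2730 = 120 + 700 = 820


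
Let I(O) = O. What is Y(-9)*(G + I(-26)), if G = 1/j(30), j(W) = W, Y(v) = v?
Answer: 2337/10 ≈ 233.70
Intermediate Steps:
G = 1/30 ≈ 0.033333
Y(-9)*(G + I(-26)) = -9*(1/30 - 26) = -9*(-779/30) = 2337/10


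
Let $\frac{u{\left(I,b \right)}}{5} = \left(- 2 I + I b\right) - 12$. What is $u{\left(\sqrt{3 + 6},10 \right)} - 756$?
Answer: $-696$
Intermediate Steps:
$u{\left(I,b \right)} = -60 - 10 I + 5 I b$ ($u{\left(I,b \right)} = 5 \left(\left(- 2 I + I b\right) - 12\right) = 5 \left(-12 - 2 I + I b\right) = -60 - 10 I + 5 I b$)
$u{\left(\sqrt{3 + 6},10 \right)} - 756 = \left(-60 - 10 \sqrt{3 + 6} + 5 \sqrt{3 + 6} \cdot 10\right) - 756 = \left(-60 - 10 \sqrt{9} + 5 \sqrt{9} \cdot 10\right) - 756 = \left(-60 - 30 + 5 \cdot 3 \cdot 10\right) - 756 = \left(-60 - 30 + 150\right) - 756 = 60 - 756 = -696$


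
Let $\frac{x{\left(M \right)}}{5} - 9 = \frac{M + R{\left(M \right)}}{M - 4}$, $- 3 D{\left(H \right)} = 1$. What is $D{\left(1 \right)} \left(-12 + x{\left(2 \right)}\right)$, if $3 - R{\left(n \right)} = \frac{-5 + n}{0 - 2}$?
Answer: $- \frac{97}{12} \approx -8.0833$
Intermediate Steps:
$D{\left(H \right)} = - \frac{1}{3}$ ($D{\left(H \right)} = \left(- \frac{1}{3}\right) 1 = - \frac{1}{3}$)
$R{\left(n \right)} = \frac{1}{2} + \frac{n}{2}$ ($R{\left(n \right)} = 3 - \frac{-5 + n}{0 - 2} = 3 - \frac{-5 + n}{-2} = 3 - \left(-5 + n\right) \left(- \frac{1}{2}\right) = 3 - \left(\frac{5}{2} - \frac{n}{2}\right) = 3 + \left(- \frac{5}{2} + \frac{n}{2}\right) = \frac{1}{2} + \frac{n}{2}$)
$x{\left(M \right)} = 45 + \frac{5 \left(\frac{1}{2} + \frac{3 M}{2}\right)}{-4 + M}$ ($x{\left(M \right)} = 45 + 5 \frac{M + \left(\frac{1}{2} + \frac{M}{2}\right)}{M - 4} = 45 + 5 \frac{\frac{1}{2} + \frac{3 M}{2}}{-4 + M} = 45 + \frac{5 \left(\frac{1}{2} + \frac{3 M}{2}\right)}{-4 + M}$)
$D{\left(1 \right)} \left(-12 + x{\left(2 \right)}\right) = - \frac{-12 + \frac{5 \left(-71 + 21 \cdot 2\right)}{2 \left(-4 + 2\right)}}{3} = - \frac{-12 + \frac{5 \left(-71 + 42\right)}{2 \left(-2\right)}}{3} = - \frac{-12 + \frac{5}{2} \left(- \frac{1}{2}\right) \left(-29\right)}{3} = - \frac{-12 + \frac{145}{4}}{3} = \left(- \frac{1}{3}\right) \frac{97}{4} = - \frac{97}{12}$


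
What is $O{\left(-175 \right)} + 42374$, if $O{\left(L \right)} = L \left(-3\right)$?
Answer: $42899$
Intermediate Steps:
$O{\left(L \right)} = - 3 L$
$O{\left(-175 \right)} + 42374 = \left(-3\right) \left(-175\right) + 42374 = 525 + 42374 = 42899$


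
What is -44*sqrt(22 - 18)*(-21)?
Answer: 1848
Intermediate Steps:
-44*sqrt(22 - 18)*(-21) = -44*sqrt(4)*(-21) = -44*2*(-21) = -88*(-21) = 1848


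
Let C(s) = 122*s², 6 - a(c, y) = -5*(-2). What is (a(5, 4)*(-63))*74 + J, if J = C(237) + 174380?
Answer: 7045646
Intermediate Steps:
a(c, y) = -4 (a(c, y) = 6 - (-5)*(-2) = 6 - 1*10 = 6 - 10 = -4)
J = 7026998 (J = 122*237² + 174380 = 122*56169 + 174380 = 6852618 + 174380 = 7026998)
(a(5, 4)*(-63))*74 + J = -4*(-63)*74 + 7026998 = 252*74 + 7026998 = 18648 + 7026998 = 7045646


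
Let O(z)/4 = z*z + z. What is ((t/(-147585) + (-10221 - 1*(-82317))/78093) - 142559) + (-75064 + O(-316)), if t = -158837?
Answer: 231197348122054/1280595045 ≈ 1.8054e+5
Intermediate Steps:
O(z) = 4*z + 4*z² (O(z) = 4*(z*z + z) = 4*(z² + z) = 4*(z + z²) = 4*z + 4*z²)
((t/(-147585) + (-10221 - 1*(-82317))/78093) - 142559) + (-75064 + O(-316)) = ((-158837/(-147585) + (-10221 - 1*(-82317))/78093) - 142559) + (-75064 + 4*(-316)*(1 - 316)) = ((-158837*(-1/147585) + (-10221 + 82317)*(1/78093)) - 142559) + (-75064 + 4*(-316)*(-315)) = ((158837/147585 + 72096*(1/78093)) - 142559) + (-75064 + 398160) = ((158837/147585 + 24032/26031) - 142559) + 323096 = (2560482889/1280595045 - 142559) + 323096 = -182557788537266/1280595045 + 323096 = 231197348122054/1280595045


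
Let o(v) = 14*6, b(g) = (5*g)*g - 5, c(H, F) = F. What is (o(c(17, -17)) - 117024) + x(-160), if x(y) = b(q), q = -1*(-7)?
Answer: -116700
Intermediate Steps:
q = 7
b(g) = -5 + 5*g² (b(g) = 5*g² - 5 = -5 + 5*g²)
x(y) = 240 (x(y) = -5 + 5*7² = -5 + 5*49 = -5 + 245 = 240)
o(v) = 84
(o(c(17, -17)) - 117024) + x(-160) = (84 - 117024) + 240 = -116940 + 240 = -116700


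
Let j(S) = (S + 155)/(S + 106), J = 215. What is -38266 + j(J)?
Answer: -12283016/321 ≈ -38265.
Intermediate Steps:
j(S) = (155 + S)/(106 + S)
-38266 + j(J) = -38266 + (155 + 215)/(106 + 215) = -38266 + 370/321 = -12283016/321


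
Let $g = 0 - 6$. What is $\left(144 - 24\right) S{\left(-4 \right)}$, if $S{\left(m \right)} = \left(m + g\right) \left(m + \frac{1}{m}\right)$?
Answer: $5100$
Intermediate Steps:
$g = -6$ ($g = 0 - 6 = -6$)
$S{\left(m \right)} = \left(-6 + m\right) \left(m + \frac{1}{m}\right)$ ($S{\left(m \right)} = \left(m - 6\right) \left(m + \frac{1}{m}\right) = \left(-6 + m\right) \left(m + \frac{1}{m}\right)$)
$\left(144 - 24\right) S{\left(-4 \right)} = \left(144 - 24\right) \left(1 + \left(-4\right)^{2} - -24 - \frac{6}{-4}\right) = 120 \left(1 + 16 + 24 - - \frac{3}{2}\right) = 120 \left(1 + 16 + 24 + \frac{3}{2}\right) = 120 \cdot \frac{85}{2} = 5100$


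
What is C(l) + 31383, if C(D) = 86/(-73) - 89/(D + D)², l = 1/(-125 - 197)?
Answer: -166117864/73 ≈ -2.2756e+6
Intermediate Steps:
l = -1/322 (l = 1/(-322) = -1/322 ≈ -0.0031056)
C(D) = -86/73 - 89/(4*D²) (C(D) = 86*(-1/73) - 89*1/(4*D²) = -86/73 - 89*1/(4*D²) = -86/73 - 89/(4*D²))
C(l) + 31383 = (-86/73 - 89/(4*(-1/322)²)) + 31383 = (-86/73 - 89/4*103684) + 31383 = (-86/73 - 2306969) + 31383 = -168408823/73 + 31383 = -166117864/73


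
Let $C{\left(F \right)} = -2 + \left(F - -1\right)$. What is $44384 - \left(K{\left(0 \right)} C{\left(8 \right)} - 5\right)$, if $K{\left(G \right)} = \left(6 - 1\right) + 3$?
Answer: $44333$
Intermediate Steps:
$K{\left(G \right)} = 8$ ($K{\left(G \right)} = 5 + 3 = 8$)
$C{\left(F \right)} = -1 + F$ ($C{\left(F \right)} = -2 + \left(F + 1\right) = -2 + \left(1 + F\right) = -1 + F$)
$44384 - \left(K{\left(0 \right)} C{\left(8 \right)} - 5\right) = 44384 - \left(8 \left(-1 + 8\right) - 5\right) = 44384 - \left(8 \cdot 7 - 5\right) = 44384 - \left(56 - 5\right) = 44384 - 51 = 44333$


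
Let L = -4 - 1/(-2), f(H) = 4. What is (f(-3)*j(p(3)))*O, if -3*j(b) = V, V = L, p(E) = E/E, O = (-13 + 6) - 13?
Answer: -280/3 ≈ -93.333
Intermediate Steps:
O = -20 (O = -7 - 13 = -20)
p(E) = 1
L = -7/2 (L = -4 - 1*(-1/2) = -4 + 1/2 = -7/2 ≈ -3.5000)
V = -7/2 ≈ -3.5000
j(b) = 7/6 (j(b) = -1/3*(-7/2) = 7/6)
(f(-3)*j(p(3)))*O = (4*(7/6))*(-20) = (14/3)*(-20) = -280/3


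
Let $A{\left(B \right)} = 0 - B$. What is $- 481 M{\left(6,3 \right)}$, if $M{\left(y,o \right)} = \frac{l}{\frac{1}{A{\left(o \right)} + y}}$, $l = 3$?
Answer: $-4329$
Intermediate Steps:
$A{\left(B \right)} = - B$
$M{\left(y,o \right)} = - 3 o + 3 y$ ($M{\left(y,o \right)} = \frac{3}{\frac{1}{- o + y}} = \frac{3}{\frac{1}{y - o}} = 3 \left(y - o\right) = - 3 o + 3 y$)
$- 481 M{\left(6,3 \right)} = - 481 \left(\left(-3\right) 3 + 3 \cdot 6\right) = - 481 \left(-9 + 18\right) = \left(-481\right) 9 = -4329$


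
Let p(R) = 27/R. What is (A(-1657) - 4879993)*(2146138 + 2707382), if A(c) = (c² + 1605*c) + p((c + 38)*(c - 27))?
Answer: -15858726396001638660/681599 ≈ -2.3267e+13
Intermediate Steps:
A(c) = c² + 1605*c + 27/((-27 + c)*(38 + c)) (A(c) = (c² + 1605*c) + 27/(((c + 38)*(c - 27))) = (c² + 1605*c) + 27/(((38 + c)*(-27 + c))) = (c² + 1605*c) + 27/(((-27 + c)*(38 + c))) = (c² + 1605*c) + 27*(1/((-27 + c)*(38 + c))) = (c² + 1605*c) + 27/((-27 + c)*(38 + c)) = c² + 1605*c + 27/((-27 + c)*(38 + c)))
(A(-1657) - 4879993)*(2146138 + 2707382) = ((27 - 1657*(1605 - 1657)*(-1026 + (-1657)² + 11*(-1657)))/(-1026 + (-1657)² + 11*(-1657)) - 4879993)*(2146138 + 2707382) = ((27 - 1657*(-52)*(-1026 + 2745649 - 18227))/(-1026 + 2745649 - 18227) - 4879993)*4853520 = ((27 - 1657*(-52)*2726396)/2726396 - 4879993)*4853520 = ((27 + 234917184944)/2726396 - 4879993)*4853520 = ((1/2726396)*234917184971 - 4879993)*4853520 = (234917184971/2726396 - 4879993)*4853520 = -13069876210257/2726396*4853520 = -15858726396001638660/681599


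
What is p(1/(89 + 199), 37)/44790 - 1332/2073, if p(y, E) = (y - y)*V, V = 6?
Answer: -444/691 ≈ -0.64255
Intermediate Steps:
p(y, E) = 0 (p(y, E) = (y - y)*6 = 0*6 = 0)
p(1/(89 + 199), 37)/44790 - 1332/2073 = 0/44790 - 1332/2073 = 0*(1/44790) - 1332*1/2073 = 0 - 444/691 = -444/691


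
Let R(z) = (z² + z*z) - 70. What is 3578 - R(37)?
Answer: 910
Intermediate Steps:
R(z) = -70 + 2*z² (R(z) = (z² + z²) - 70 = 2*z² - 70 = -70 + 2*z²)
3578 - R(37) = 3578 - (-70 + 2*37²) = 3578 - (-70 + 2*1369) = 3578 - (-70 + 2738) = 3578 - 1*2668 = 3578 - 2668 = 910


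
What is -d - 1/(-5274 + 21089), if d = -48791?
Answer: 771629664/15815 ≈ 48791.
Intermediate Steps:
-d - 1/(-5274 + 21089) = -1*(-48791) - 1/(-5274 + 21089) = 48791 - 1/15815 = 771629664/15815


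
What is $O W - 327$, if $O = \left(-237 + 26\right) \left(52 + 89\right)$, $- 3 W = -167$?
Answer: $-1656466$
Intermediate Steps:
$W = \frac{167}{3}$ ($W = \left(- \frac{1}{3}\right) \left(-167\right) = \frac{167}{3} \approx 55.667$)
$O = -29751$ ($O = \left(-211\right) 141 = -29751$)
$O W - 327 = \left(-29751\right) \frac{167}{3} - 327 = -1656139 - 327 = -1656466$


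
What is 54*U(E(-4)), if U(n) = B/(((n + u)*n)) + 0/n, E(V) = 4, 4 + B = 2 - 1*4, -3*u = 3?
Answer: -27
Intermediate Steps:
u = -1 (u = -1/3*3 = -1)
B = -6 (B = -4 + (2 - 1*4) = -4 + (2 - 4) = -4 - 2 = -6)
U(n) = -6/(n*(-1 + n)) (U(n) = -6*1/(n*(n - 1)) + 0/n = -6*1/(n*(-1 + n)) + 0 = -6/(n*(-1 + n)) + 0 = -6/(n*(-1 + n)))
54*U(E(-4)) = 54*(-6/(4*(-1 + 4))) = 54*(-6*1/4/3) = 54*(-6*1/4*1/3) = 54*(-1/2) = -27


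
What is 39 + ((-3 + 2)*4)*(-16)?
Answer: 103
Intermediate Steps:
39 + ((-3 + 2)*4)*(-16) = 39 - 1*4*(-16) = 39 - 4*(-16) = 39 + 64 = 103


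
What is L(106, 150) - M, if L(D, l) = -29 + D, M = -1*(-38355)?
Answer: -38278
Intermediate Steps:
M = 38355
L(106, 150) - M = (-29 + 106) - 1*38355 = 77 - 38355 = -38278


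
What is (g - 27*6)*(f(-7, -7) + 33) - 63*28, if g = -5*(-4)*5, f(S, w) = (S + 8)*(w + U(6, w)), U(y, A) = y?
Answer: -3748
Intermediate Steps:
f(S, w) = (6 + w)*(8 + S) (f(S, w) = (S + 8)*(w + 6) = (8 + S)*(6 + w) = (6 + w)*(8 + S))
g = 100 (g = 20*5 = 100)
(g - 27*6)*(f(-7, -7) + 33) - 63*28 = (100 - 27*6)*((48 + 6*(-7) + 8*(-7) - 7*(-7)) + 33) - 63*28 = (100 - 162)*((48 - 42 - 56 + 49) + 33) - 1764 = -62*(-1 + 33) - 1764 = -62*32 - 1764 = -1984 - 1764 = -3748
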